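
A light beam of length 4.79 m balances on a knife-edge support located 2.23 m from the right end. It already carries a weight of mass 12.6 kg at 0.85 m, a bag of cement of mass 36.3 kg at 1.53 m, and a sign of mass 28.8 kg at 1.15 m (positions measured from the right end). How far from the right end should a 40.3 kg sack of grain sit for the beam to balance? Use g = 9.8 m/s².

Sum moments about the knife-edge support (at 2.23 m from the right end) (the support reaction has zero arm there).
Weight: 12.6 × 9.8 = 123.5 N down at 0.85 m → arm 1.38 m, τ = 123.5 × 1.38 = 170.4 N·m clockwise.
Bag of cement: 36.3 × 9.8 = 355.7 N down at 1.53 m → arm 0.7 m, τ = 355.7 × 0.7 = 249 N·m clockwise.
Sign: 28.8 × 9.8 = 282.2 N down at 1.15 m → arm 1.08 m, τ = 282.2 × 1.08 = 304.8 N·m clockwise.
Net moment of existing loads = 724.2 N·m clockwise.
The sack of grain weighs 40.3 × 9.8 = 394.9 N and must supply an equal counterclockwise moment, so its lever arm about the knife-edge support is 724.2 / 394.9 = 1.83 m.
That puts it at 2.23 + 1.83 = 4.06 m from the right end.

x ≈ 4.06 m from the right end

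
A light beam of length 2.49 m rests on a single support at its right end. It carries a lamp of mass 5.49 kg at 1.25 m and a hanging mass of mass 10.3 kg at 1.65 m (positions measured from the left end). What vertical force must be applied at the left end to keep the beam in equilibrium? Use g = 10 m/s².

F ≈ 62.1 N

About the right end:
Lamp: 5.49 × 10 = 54.9 N down at 1.25 m → arm 1.24 m, τ = 54.9 × 1.24 = 68.08 N·m counterclockwise.
Hanging mass: 10.3 × 10 = 103 N down at 1.65 m → arm 0.84 m, τ = 103 × 0.84 = 86.52 N·m counterclockwise.
Net moment of the loads = 154.6 N·m counterclockwise.
The upward force F acts at the left end, arm 2.49 m, giving F × 2.49 clockwise.
Balancing moments: F × 2.49 = 154.6, giving F = 154.6 / 2.49 = 62.1 N.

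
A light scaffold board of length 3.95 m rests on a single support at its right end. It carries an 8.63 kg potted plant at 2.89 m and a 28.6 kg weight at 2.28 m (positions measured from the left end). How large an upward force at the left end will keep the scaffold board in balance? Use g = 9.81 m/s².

Choose the right end as the axis so the unknown pivot reaction has zero arm there.
Potted plant: 8.63 × 9.81 = 84.66 N down at 2.89 m → arm 1.06 m, τ = 84.66 × 1.06 = 89.74 N·m counterclockwise.
Weight: 28.6 × 9.81 = 280.6 N down at 2.28 m → arm 1.67 m, τ = 280.6 × 1.67 = 468.6 N·m counterclockwise.
Net moment of the loads = 558.3 N·m counterclockwise.
The upward force F acts at the left end, arm 3.95 m, giving F × 3.95 clockwise.
For rotational equilibrium, F × 3.95 = 558.3, so F = 558.3 / 3.95 = 141 N.

F ≈ 141 N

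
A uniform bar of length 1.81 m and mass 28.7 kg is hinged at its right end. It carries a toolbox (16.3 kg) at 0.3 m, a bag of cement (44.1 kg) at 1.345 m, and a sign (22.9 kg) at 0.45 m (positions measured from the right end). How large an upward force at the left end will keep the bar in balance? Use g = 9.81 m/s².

F ≈ 545 N

Take moments about the right end.
Beam weight: 28.7 × 9.81 = 281.5 N down at 0.905 m → arm 0.905 m, τ = 281.5 × 0.905 = 254.8 N·m counterclockwise.
Toolbox: 16.3 × 9.81 = 159.9 N down at 0.3 m → arm 0.3 m, τ = 159.9 × 0.3 = 47.97 N·m counterclockwise.
Bag of cement: 44.1 × 9.81 = 432.6 N down at 1.345 m → arm 1.345 m, τ = 432.6 × 1.345 = 581.8 N·m counterclockwise.
Sign: 22.9 × 9.81 = 224.6 N down at 0.45 m → arm 0.45 m, τ = 224.6 × 0.45 = 101.1 N·m counterclockwise.
Net moment of the loads = 985.7 N·m counterclockwise.
The upward force F acts at the left end, arm 1.81 m, giving F × 1.81 clockwise.
Balancing moments: F × 1.81 = 985.7, giving F = 985.7 / 1.81 = 545 N.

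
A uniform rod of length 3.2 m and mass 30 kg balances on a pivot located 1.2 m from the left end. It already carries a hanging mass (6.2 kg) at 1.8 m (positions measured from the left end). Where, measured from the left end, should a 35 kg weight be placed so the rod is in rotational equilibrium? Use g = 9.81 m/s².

x ≈ 0.751 m from the left end

Choose the pivot (at 1.2 m from the left end) as the axis so the support reaction has zero arm there.
Beam weight: 30 × 9.81 = 294.3 N down at 1.6 m → arm 0.4 m, τ = 294.3 × 0.4 = 117.7 N·m clockwise.
Hanging mass: 6.2 × 9.81 = 60.82 N down at 1.8 m → arm 0.6 m, τ = 60.82 × 0.6 = 36.49 N·m clockwise.
Net moment of existing loads = 154.2 N·m clockwise.
The weight weighs 35 × 9.81 = 343.4 N and must supply an equal counterclockwise moment, so its lever arm about the pivot is 154.2 / 343.4 = 0.449 m.
That puts it at 1.2 − 0.449 = 0.751 m from the left end.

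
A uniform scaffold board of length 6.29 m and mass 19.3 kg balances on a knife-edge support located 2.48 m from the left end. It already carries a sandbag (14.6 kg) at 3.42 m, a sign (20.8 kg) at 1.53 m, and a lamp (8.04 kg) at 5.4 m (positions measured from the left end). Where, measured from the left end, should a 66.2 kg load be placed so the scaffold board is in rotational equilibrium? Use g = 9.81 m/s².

Take moments about the knife-edge support (at 2.48 m from the left end).
Beam weight: 19.3 × 9.81 = 189.3 N down at 3.145 m → arm 0.665 m, τ = 189.3 × 0.665 = 125.9 N·m clockwise.
Sandbag: 14.6 × 9.81 = 143.2 N down at 3.42 m → arm 0.94 m, τ = 143.2 × 0.94 = 134.6 N·m clockwise.
Sign: 20.8 × 9.81 = 204 N down at 1.53 m → arm 0.95 m, τ = 204 × 0.95 = 193.8 N·m counterclockwise.
Lamp: 8.04 × 9.81 = 78.87 N down at 5.4 m → arm 2.92 m, τ = 78.87 × 2.92 = 230.3 N·m clockwise.
Net moment of existing loads = 297 N·m clockwise.
The load weighs 66.2 × 9.81 = 649.4 N and must supply an equal counterclockwise moment, so its lever arm about the knife-edge support is 297 / 649.4 = 0.457 m.
That puts it at 2.48 − 0.457 = 2.02 m from the left end.

x ≈ 2.02 m from the left end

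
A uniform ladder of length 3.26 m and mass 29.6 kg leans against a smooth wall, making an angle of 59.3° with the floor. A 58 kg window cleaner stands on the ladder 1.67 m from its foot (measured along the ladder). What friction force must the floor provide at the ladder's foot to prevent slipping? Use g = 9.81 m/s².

f ≈ 259 N

Taking torques about the foot of the ladder:
Ladder weight 29.6×9.81 = 290.4 N acts at 1.63 m along the ladder; its horizontal arm is 1.63·cos59.3° = 0.8322 m → τ = 241.7 N·m clockwise.
Window cleaner: 58×9.81 = 569 N at 1.67 m → arm 0.8526 m → τ = 485.1 N·m clockwise.
Wall normal N acts horizontally at the top; its moment arm is the height L sinθ = 3.26·sin59.3° = 2.803 m, counterclockwise.
Setting net torque to zero: N × 2.803 = 726.8 → N = 259 N.
ΣFx = 0: friction at the foot balances the wall's push, so f = N_wall = 259 N.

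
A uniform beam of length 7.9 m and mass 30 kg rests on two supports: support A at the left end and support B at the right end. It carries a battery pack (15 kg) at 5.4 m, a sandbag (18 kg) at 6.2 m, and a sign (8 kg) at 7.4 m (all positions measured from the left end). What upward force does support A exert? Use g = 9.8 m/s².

R_A ≈ 236 N

Sum moments about support B (its reaction then has zero moment arm).
Beam weight: 30 × 9.8 = 294 N down at 3.95 m → arm 3.95 m, τ = 294 × 3.95 = 1161 N·m counterclockwise.
Battery pack: 15 × 9.8 = 147 N down at 5.4 m → arm 2.5 m, τ = 147 × 2.5 = 367.5 N·m counterclockwise.
Sandbag: 18 × 9.8 = 176.4 N down at 6.2 m → arm 1.7 m, τ = 176.4 × 1.7 = 299.9 N·m counterclockwise.
Sign: 8 × 9.8 = 78.4 N down at 7.4 m → arm 0.5 m, τ = 78.4 × 0.5 = 39.2 N·m counterclockwise.
Net load moment about support B = 1868 N·m counterclockwise.
Reaction R at support A is upward at 0 m, arm 7.9 m → moment R × 7.9 clockwise.
Balancing moments: R × 7.9 = 1868, giving R = 236 N.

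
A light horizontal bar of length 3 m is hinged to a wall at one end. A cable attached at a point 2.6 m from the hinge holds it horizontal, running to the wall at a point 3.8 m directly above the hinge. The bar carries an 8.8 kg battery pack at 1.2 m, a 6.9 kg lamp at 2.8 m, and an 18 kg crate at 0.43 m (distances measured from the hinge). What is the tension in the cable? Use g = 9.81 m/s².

Sum moments about the hinge (the unknown hinge reaction has zero arm there).
Battery pack: 8.8 × 9.81 = 86.33 N down at 1.2 m → arm 1.2 m, τ = 86.33 × 1.2 = 103.6 N·m clockwise.
Lamp: 6.9 × 9.81 = 67.69 N down at 2.8 m → arm 2.8 m, τ = 67.69 × 2.8 = 189.5 N·m clockwise.
Crate: 18 × 9.81 = 176.6 N down at 0.43 m → arm 0.43 m, τ = 176.6 × 0.43 = 75.94 N·m clockwise.
Total clockwise load moment = 369 N·m.
The cable tension T acts at 2.6 m; only its component perpendicular to the bar, T sinθ, produces torque. sinθ = h/√(h²+d²) = 3.8/√(3.8²+2.6²) = 0.8253.
Balancing moments: T × 2.6 × 0.8253 = 369, giving T = 369 / 2.146 = 172 N.

T ≈ 172 N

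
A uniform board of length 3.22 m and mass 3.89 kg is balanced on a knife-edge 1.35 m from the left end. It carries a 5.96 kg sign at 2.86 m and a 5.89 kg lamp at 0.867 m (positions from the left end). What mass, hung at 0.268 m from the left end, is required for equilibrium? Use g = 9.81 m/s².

m ≈ 6.62 kg

Choose the knife-edge (at 1.35 m from the left end) as the axis so the support reaction has zero arm there.
Beam weight: 3.89 × 9.81 = 38.16 N down at 1.61 m → arm 0.26 m, τ = 38.16 × 0.26 = 9.922 N·m clockwise.
Sign: 5.96 × 9.81 = 58.47 N down at 2.86 m → arm 1.51 m, τ = 58.47 × 1.51 = 88.29 N·m clockwise.
Lamp: 5.89 × 9.81 = 57.78 N down at 0.867 m → arm 0.483 m, τ = 57.78 × 0.483 = 27.91 N·m counterclockwise.
Net moment of known loads = 70.3 N·m clockwise.
An unknown mass m at 0.268 m has arm 1.082 m; its moment is m·g·1.082 counterclockwise.
Στ = 0 ⇒ m × 9.81 × 1.082 = 70.3 ⇒ m = 70.3 / (9.81 × 1.082) = 6.62 kg.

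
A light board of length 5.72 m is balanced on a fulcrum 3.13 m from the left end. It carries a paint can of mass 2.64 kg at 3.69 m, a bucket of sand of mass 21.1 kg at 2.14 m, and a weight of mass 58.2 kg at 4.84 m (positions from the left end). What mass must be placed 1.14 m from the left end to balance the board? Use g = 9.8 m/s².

m ≈ 40.3 kg

Take moments about the fulcrum (at 3.13 m from the left end).
Paint can: 2.64 × 9.8 = 25.87 N down at 3.69 m → arm 0.56 m, τ = 25.87 × 0.56 = 14.49 N·m clockwise.
Bucket of sand: 21.1 × 9.8 = 206.8 N down at 2.14 m → arm 0.99 m, τ = 206.8 × 0.99 = 204.7 N·m counterclockwise.
Weight: 58.2 × 9.8 = 570.4 N down at 4.84 m → arm 1.71 m, τ = 570.4 × 1.71 = 975.4 N·m clockwise.
Net moment of known loads = 785.2 N·m clockwise.
An unknown mass m at 1.14 m has arm 1.99 m; its moment is m·g·1.99 counterclockwise.
Setting net torque to zero: m × 9.8 × 1.99 = 785.2 → m = 785.2 / (9.8 × 1.99) = 40.3 kg.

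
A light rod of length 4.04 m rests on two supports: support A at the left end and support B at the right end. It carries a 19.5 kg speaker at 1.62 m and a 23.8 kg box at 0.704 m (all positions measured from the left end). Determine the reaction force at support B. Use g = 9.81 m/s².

R_B ≈ 117 N

About support A:
Speaker: 19.5 × 9.81 = 191.3 N down at 1.62 m → arm 1.62 m, τ = 191.3 × 1.62 = 309.9 N·m clockwise.
Box: 23.8 × 9.81 = 233.5 N down at 0.704 m → arm 0.704 m, τ = 233.5 × 0.704 = 164.4 N·m clockwise.
Net load moment about support A = 474.3 N·m clockwise.
Reaction R at support B is upward at 4.04 m, arm 4.04 m → moment R × 4.04 counterclockwise.
For rotational equilibrium, R × 4.04 = 474.3, so R = 117 N.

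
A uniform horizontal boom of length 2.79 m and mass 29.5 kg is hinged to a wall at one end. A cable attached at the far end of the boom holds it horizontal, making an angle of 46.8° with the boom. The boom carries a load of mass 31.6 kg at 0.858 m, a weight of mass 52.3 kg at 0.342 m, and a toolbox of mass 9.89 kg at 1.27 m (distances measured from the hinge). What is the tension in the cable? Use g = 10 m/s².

Sum moments about the hinge (the unknown hinge reaction has zero arm there).
Beam weight: 29.5 × 10 = 295 N down at 1.395 m → arm 1.395 m, τ = 295 × 1.395 = 411.5 N·m clockwise.
Load: 31.6 × 10 = 316 N down at 0.858 m → arm 0.858 m, τ = 316 × 0.858 = 271.1 N·m clockwise.
Weight: 52.3 × 10 = 523 N down at 0.342 m → arm 0.342 m, τ = 523 × 0.342 = 178.9 N·m clockwise.
Toolbox: 9.89 × 10 = 98.9 N down at 1.27 m → arm 1.27 m, τ = 98.9 × 1.27 = 125.6 N·m clockwise.
Total clockwise load moment = 987.1 N·m.
The cable tension T acts at 2.79 m; only its component perpendicular to the boom, T sinθ, produces torque. sin 46.8° = 0.729.
Setting net torque to zero: T × 2.79 × 0.729 = 987.1 → T = 987.1 / 2.034 = 485 N.

T ≈ 485 N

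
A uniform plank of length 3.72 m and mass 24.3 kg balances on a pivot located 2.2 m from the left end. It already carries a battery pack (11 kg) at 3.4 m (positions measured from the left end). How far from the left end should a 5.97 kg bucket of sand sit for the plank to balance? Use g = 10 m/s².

x ≈ 1.37 m from the left end

Choose the pivot (at 2.2 m from the left end) as the axis so the support reaction has zero arm there.
Beam weight: 24.3 × 10 = 243 N down at 1.86 m → arm 0.34 m, τ = 243 × 0.34 = 82.62 N·m counterclockwise.
Battery pack: 11 × 10 = 110 N down at 3.4 m → arm 1.2 m, τ = 110 × 1.2 = 132 N·m clockwise.
Net moment of existing loads = 49.38 N·m clockwise.
The bucket of sand weighs 5.97 × 10 = 59.7 N and must supply an equal counterclockwise moment, so its lever arm about the pivot is 49.38 / 59.7 = 0.827 m.
That puts it at 2.2 − 0.827 = 1.37 m from the left end.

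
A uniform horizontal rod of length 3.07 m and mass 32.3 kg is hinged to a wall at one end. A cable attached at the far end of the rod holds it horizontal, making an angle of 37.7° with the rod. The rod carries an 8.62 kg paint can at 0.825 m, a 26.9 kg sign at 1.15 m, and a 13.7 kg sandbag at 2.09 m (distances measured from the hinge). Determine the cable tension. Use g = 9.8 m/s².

T ≈ 607 N

Taking torques about the hinge:
Beam weight: 32.3 × 9.8 = 316.5 N down at 1.535 m → arm 1.535 m, τ = 316.5 × 1.535 = 485.8 N·m clockwise.
Paint can: 8.62 × 9.8 = 84.48 N down at 0.825 m → arm 0.825 m, τ = 84.48 × 0.825 = 69.7 N·m clockwise.
Sign: 26.9 × 9.8 = 263.6 N down at 1.15 m → arm 1.15 m, τ = 263.6 × 1.15 = 303.1 N·m clockwise.
Sandbag: 13.7 × 9.8 = 134.3 N down at 2.09 m → arm 2.09 m, τ = 134.3 × 2.09 = 280.7 N·m clockwise.
Total clockwise load moment = 1139 N·m.
The cable tension T acts at 3.07 m; only its component perpendicular to the rod, T sinθ, produces torque. sin 37.7° = 0.6115.
Balancing moments: T × 3.07 × 0.6115 = 1139, giving T = 1139 / 1.877 = 607 N.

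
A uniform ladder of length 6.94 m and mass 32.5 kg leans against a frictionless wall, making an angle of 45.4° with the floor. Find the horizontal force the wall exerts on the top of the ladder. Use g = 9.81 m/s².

N_wall ≈ 157 N

Taking torques about the foot of the ladder:
Ladder weight 32.5×9.81 = 318.8 N acts at 3.47 m along the ladder; its horizontal arm is 3.47·cos45.4° = 2.436 m → τ = 776.6 N·m clockwise.
Wall normal N acts horizontally at the top; its moment arm is the height L sinθ = 6.94·sin45.4° = 4.941 m, counterclockwise.
Setting net torque to zero: N × 4.941 = 776.6 → N = 157 N.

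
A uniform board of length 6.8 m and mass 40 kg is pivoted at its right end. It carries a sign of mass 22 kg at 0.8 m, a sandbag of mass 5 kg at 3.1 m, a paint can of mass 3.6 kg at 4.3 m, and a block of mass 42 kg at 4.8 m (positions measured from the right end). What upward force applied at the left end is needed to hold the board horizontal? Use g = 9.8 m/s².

F ≈ 557 N

About the right end:
Beam weight: 40 × 9.8 = 392 N down at 3.4 m → arm 3.4 m, τ = 392 × 3.4 = 1333 N·m counterclockwise.
Sign: 22 × 9.8 = 215.6 N down at 0.8 m → arm 0.8 m, τ = 215.6 × 0.8 = 172.5 N·m counterclockwise.
Sandbag: 5 × 9.8 = 49 N down at 3.1 m → arm 3.1 m, τ = 49 × 3.1 = 151.9 N·m counterclockwise.
Paint can: 3.6 × 9.8 = 35.28 N down at 4.3 m → arm 4.3 m, τ = 35.28 × 4.3 = 151.7 N·m counterclockwise.
Block: 42 × 9.8 = 411.6 N down at 4.8 m → arm 4.8 m, τ = 411.6 × 4.8 = 1976 N·m counterclockwise.
Net moment of the loads = 3785 N·m counterclockwise.
The upward force F acts at the left end, arm 6.8 m, giving F × 6.8 clockwise.
Balancing moments: F × 6.8 = 3785, giving F = 3785 / 6.8 = 557 N.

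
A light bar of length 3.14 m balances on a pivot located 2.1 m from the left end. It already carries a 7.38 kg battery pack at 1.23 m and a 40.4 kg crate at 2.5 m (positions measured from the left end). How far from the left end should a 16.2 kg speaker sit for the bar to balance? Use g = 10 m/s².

x ≈ 1.5 m from the left end

Sum moments about the pivot (at 2.1 m from the left end) (the support reaction has zero arm there).
Battery pack: 7.38 × 10 = 73.8 N down at 1.23 m → arm 0.87 m, τ = 73.8 × 0.87 = 64.21 N·m counterclockwise.
Crate: 40.4 × 10 = 404 N down at 2.5 m → arm 0.4 m, τ = 404 × 0.4 = 161.6 N·m clockwise.
Net moment of existing loads = 97.39 N·m clockwise.
The speaker weighs 16.2 × 10 = 162 N and must supply an equal counterclockwise moment, so its lever arm about the pivot is 97.39 / 162 = 0.601 m.
That puts it at 2.1 − 0.601 = 1.5 m from the left end.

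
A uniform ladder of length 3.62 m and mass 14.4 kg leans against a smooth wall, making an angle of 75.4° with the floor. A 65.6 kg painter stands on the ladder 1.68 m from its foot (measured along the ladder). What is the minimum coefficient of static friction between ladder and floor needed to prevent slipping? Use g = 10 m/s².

μ_min ≈ 0.123

Take moments about the foot of the ladder.
Ladder weight 14.4×10 = 144 N acts at 1.81 m along the ladder; its horizontal arm is 1.81·cos75.4° = 0.4562 m → τ = 65.69 N·m clockwise.
Painter: 65.6×10 = 656 N at 1.68 m → arm 0.4235 m → τ = 277.8 N·m clockwise.
Wall normal N acts horizontally at the top; its moment arm is the height L sinθ = 3.62·sin75.4° = 3.503 m, counterclockwise.
For rotational equilibrium, N × 3.503 = 343.5, so N = 98.06 N.
ΣFx = 0 ⇒ f = N_wall = 98.06 N. ΣFy = 0 ⇒ N_floor = 800 N.
μ_min = f / N_floor = 98.06 / 800 = 0.123.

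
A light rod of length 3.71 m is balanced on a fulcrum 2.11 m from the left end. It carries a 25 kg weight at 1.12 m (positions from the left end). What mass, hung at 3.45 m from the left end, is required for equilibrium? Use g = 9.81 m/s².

m ≈ 18.5 kg

Take moments about the fulcrum (at 2.11 m from the left end).
Weight: 25 × 9.81 = 245.2 N down at 1.12 m → arm 0.99 m, τ = 245.2 × 0.99 = 242.7 N·m counterclockwise.
Net moment of known loads = 242.7 N·m counterclockwise.
An unknown mass m at 3.45 m has arm 1.34 m; its moment is m·g·1.34 clockwise.
Balancing moments: m × 9.81 × 1.34 = 242.7, giving m = 242.7 / (9.81 × 1.34) = 18.5 kg.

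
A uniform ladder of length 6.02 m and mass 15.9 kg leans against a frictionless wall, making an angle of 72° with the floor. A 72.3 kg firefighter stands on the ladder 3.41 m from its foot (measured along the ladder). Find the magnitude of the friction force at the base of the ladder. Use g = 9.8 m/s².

f ≈ 156 N

Taking torques about the foot of the ladder:
Ladder weight 15.9×9.8 = 155.8 N acts at 3.01 m along the ladder; its horizontal arm is 3.01·cos72° = 0.9301 m → τ = 144.9 N·m clockwise.
Firefighter: 72.3×9.8 = 708.5 N at 3.41 m → arm 1.054 m → τ = 746.8 N·m clockwise.
Wall normal N acts horizontally at the top; its moment arm is the height L sinθ = 6.02·sin72° = 5.725 m, counterclockwise.
Στ = 0 ⇒ N × 5.725 = 891.7 ⇒ N = 156 N.
ΣFx = 0: friction at the foot balances the wall's push, so f = N_wall = 156 N.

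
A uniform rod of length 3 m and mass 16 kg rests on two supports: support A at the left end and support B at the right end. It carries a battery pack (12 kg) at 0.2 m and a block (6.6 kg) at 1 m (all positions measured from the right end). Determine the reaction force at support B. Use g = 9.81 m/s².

About support A:
Beam weight: 16 × 9.81 = 157 N down at 1.5 m → arm 1.5 m, τ = 157 × 1.5 = 235.5 N·m clockwise.
Battery pack: 12 × 9.81 = 117.7 N down at 0.2 m → arm 2.8 m, τ = 117.7 × 2.8 = 329.6 N·m clockwise.
Block: 6.6 × 9.81 = 64.75 N down at 1 m → arm 2 m, τ = 64.75 × 2 = 129.5 N·m clockwise.
Net load moment about support A = 694.6 N·m clockwise.
Reaction R at support B is upward at 0 m, arm 3 m → moment R × 3 counterclockwise.
Setting net torque to zero: R × 3 = 694.6 → R = 232 N.

R_B ≈ 232 N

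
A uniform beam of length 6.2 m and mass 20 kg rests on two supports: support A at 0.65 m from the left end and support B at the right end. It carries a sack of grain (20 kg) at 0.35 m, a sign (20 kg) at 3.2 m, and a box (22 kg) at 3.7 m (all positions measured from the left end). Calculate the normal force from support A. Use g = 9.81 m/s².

Sum moments about support B (its reaction then has zero moment arm).
Beam weight: 20 × 9.81 = 196.2 N down at 3.1 m → arm 3.1 m, τ = 196.2 × 3.1 = 608.2 N·m counterclockwise.
Sack of grain: 20 × 9.81 = 196.2 N down at 0.35 m → arm 5.85 m, τ = 196.2 × 5.85 = 1148 N·m counterclockwise.
Sign: 20 × 9.81 = 196.2 N down at 3.2 m → arm 3 m, τ = 196.2 × 3 = 588.6 N·m counterclockwise.
Box: 22 × 9.81 = 215.8 N down at 3.7 m → arm 2.5 m, τ = 215.8 × 2.5 = 539.5 N·m counterclockwise.
Net load moment about support B = 2884 N·m counterclockwise.
Reaction R at support A is upward at 0.65 m, arm 5.55 m → moment R × 5.55 clockwise.
Στ = 0 ⇒ R × 5.55 = 2884 ⇒ R = 520 N.

R_A ≈ 520 N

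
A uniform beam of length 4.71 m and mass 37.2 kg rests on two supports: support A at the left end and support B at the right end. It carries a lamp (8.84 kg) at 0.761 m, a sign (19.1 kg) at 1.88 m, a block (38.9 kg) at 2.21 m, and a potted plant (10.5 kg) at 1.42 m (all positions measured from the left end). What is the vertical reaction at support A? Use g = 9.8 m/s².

R_A ≈ 642 N

Choose support B as the axis so its reaction then has zero moment arm.
Beam weight: 37.2 × 9.8 = 364.6 N down at 2.355 m → arm 2.355 m, τ = 364.6 × 2.355 = 858.6 N·m counterclockwise.
Lamp: 8.84 × 9.8 = 86.63 N down at 0.761 m → arm 3.949 m, τ = 86.63 × 3.949 = 342.1 N·m counterclockwise.
Sign: 19.1 × 9.8 = 187.2 N down at 1.88 m → arm 2.83 m, τ = 187.2 × 2.83 = 529.8 N·m counterclockwise.
Block: 38.9 × 9.8 = 381.2 N down at 2.21 m → arm 2.5 m, τ = 381.2 × 2.5 = 953 N·m counterclockwise.
Potted plant: 10.5 × 9.8 = 102.9 N down at 1.42 m → arm 3.29 m, τ = 102.9 × 3.29 = 338.5 N·m counterclockwise.
Net load moment about support B = 3022 N·m counterclockwise.
Reaction R at support A is upward at 0 m, arm 4.71 m → moment R × 4.71 clockwise.
For rotational equilibrium, R × 4.71 = 3022, so R = 642 N.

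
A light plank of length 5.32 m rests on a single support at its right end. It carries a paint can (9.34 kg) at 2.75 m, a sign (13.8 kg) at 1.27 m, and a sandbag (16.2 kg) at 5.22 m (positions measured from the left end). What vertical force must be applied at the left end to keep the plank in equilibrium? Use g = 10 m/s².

F ≈ 153 N

Taking torques about the right end:
Paint can: 9.34 × 10 = 93.4 N down at 2.75 m → arm 2.57 m, τ = 93.4 × 2.57 = 240 N·m counterclockwise.
Sign: 13.8 × 10 = 138 N down at 1.27 m → arm 4.05 m, τ = 138 × 4.05 = 558.9 N·m counterclockwise.
Sandbag: 16.2 × 10 = 162 N down at 5.22 m → arm 0.1 m, τ = 162 × 0.1 = 16.2 N·m counterclockwise.
Net moment of the loads = 815.1 N·m counterclockwise.
The upward force F acts at the left end, arm 5.32 m, giving F × 5.32 clockwise.
Setting net torque to zero: F × 5.32 = 815.1 → F = 815.1 / 5.32 = 153 N.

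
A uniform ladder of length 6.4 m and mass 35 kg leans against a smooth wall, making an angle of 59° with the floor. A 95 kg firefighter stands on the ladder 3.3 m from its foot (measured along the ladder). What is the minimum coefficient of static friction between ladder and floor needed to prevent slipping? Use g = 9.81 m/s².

μ_min ≈ 0.307

About the foot of the ladder:
Ladder weight 35×9.81 = 343.4 N acts at 3.2 m along the ladder; its horizontal arm is 3.2·cos59° = 1.648 m → τ = 565.9 N·m clockwise.
Firefighter: 95×9.81 = 932 N at 3.3 m → arm 1.7 m → τ = 1584 N·m clockwise.
Wall normal N acts horizontally at the top; its moment arm is the height L sinθ = 6.4·sin59° = 5.486 m, counterclockwise.
For rotational equilibrium, N × 5.486 = 2150, so N = 391.9 N.
ΣFx = 0 ⇒ f = N_wall = 391.9 N. ΣFy = 0 ⇒ N_floor = 1275 N.
μ_min = f / N_floor = 391.9 / 1275 = 0.307.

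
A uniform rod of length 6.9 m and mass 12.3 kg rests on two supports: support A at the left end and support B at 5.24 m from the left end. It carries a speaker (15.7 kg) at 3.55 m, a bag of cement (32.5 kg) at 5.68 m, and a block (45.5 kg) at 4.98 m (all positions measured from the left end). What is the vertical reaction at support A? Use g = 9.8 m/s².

Sum moments about support B (its reaction then has zero moment arm).
Beam weight: 12.3 × 9.8 = 120.5 N down at 3.45 m → arm 1.79 m, τ = 120.5 × 1.79 = 215.7 N·m counterclockwise.
Speaker: 15.7 × 9.8 = 153.9 N down at 3.55 m → arm 1.69 m, τ = 153.9 × 1.69 = 260.1 N·m counterclockwise.
Bag of cement: 32.5 × 9.8 = 318.5 N down at 5.68 m → arm 0.44 m, τ = 318.5 × 0.44 = 140.1 N·m clockwise.
Block: 45.5 × 9.8 = 445.9 N down at 4.98 m → arm 0.26 m, τ = 445.9 × 0.26 = 115.9 N·m counterclockwise.
Net load moment about support B = 451.6 N·m counterclockwise.
Reaction R at support A is upward at 0 m, arm 5.24 m → moment R × 5.24 clockwise.
Στ = 0 ⇒ R × 5.24 = 451.6 ⇒ R = 86.2 N.

R_A ≈ 86.2 N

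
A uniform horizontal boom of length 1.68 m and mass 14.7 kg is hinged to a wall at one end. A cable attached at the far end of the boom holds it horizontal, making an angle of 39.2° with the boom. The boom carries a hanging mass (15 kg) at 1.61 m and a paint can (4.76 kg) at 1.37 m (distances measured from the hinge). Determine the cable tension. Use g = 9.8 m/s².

Sum moments about the hinge (the unknown hinge reaction has zero arm there).
Beam weight: 14.7 × 9.8 = 144.1 N down at 0.84 m → arm 0.84 m, τ = 144.1 × 0.84 = 121 N·m clockwise.
Hanging mass: 15 × 9.8 = 147 N down at 1.61 m → arm 1.61 m, τ = 147 × 1.61 = 236.7 N·m clockwise.
Paint can: 4.76 × 9.8 = 46.65 N down at 1.37 m → arm 1.37 m, τ = 46.65 × 1.37 = 63.91 N·m clockwise.
Total clockwise load moment = 421.6 N·m.
The cable tension T acts at 1.68 m; only its component perpendicular to the boom, T sinθ, produces torque. sin 39.2° = 0.632.
Στ = 0 ⇒ T × 1.68 × 0.632 = 421.6 ⇒ T = 421.6 / 1.062 = 397 N.

T ≈ 397 N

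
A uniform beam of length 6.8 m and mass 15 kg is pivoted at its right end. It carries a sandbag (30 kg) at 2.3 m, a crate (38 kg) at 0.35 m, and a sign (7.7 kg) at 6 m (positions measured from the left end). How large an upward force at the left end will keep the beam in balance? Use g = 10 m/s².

F ≈ 643 N

Take moments about the right end.
Beam weight: 15 × 10 = 150 N down at 3.4 m → arm 3.4 m, τ = 150 × 3.4 = 510 N·m counterclockwise.
Sandbag: 30 × 10 = 300 N down at 2.3 m → arm 4.5 m, τ = 300 × 4.5 = 1350 N·m counterclockwise.
Crate: 38 × 10 = 380 N down at 0.35 m → arm 6.45 m, τ = 380 × 6.45 = 2451 N·m counterclockwise.
Sign: 7.7 × 10 = 77 N down at 6 m → arm 0.8 m, τ = 77 × 0.8 = 61.6 N·m counterclockwise.
Net moment of the loads = 4373 N·m counterclockwise.
The upward force F acts at the left end, arm 6.8 m, giving F × 6.8 clockwise.
Setting net torque to zero: F × 6.8 = 4373 → F = 4373 / 6.8 = 643 N.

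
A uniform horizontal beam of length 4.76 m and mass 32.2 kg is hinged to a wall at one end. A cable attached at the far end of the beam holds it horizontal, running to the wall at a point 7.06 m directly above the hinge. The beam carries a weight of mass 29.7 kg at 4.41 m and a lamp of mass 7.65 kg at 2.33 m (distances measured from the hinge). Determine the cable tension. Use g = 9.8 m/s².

T ≈ 560 N

Choose the hinge as the axis so the unknown hinge reaction has zero arm there.
Beam weight: 32.2 × 9.8 = 315.6 N down at 2.38 m → arm 2.38 m, τ = 315.6 × 2.38 = 751.1 N·m clockwise.
Weight: 29.7 × 9.8 = 291.1 N down at 4.41 m → arm 4.41 m, τ = 291.1 × 4.41 = 1284 N·m clockwise.
Lamp: 7.65 × 9.8 = 74.97 N down at 2.33 m → arm 2.33 m, τ = 74.97 × 2.33 = 174.7 N·m clockwise.
Total clockwise load moment = 2210 N·m.
The cable tension T acts at 4.76 m; only its component perpendicular to the beam, T sinθ, produces torque. sinθ = h/√(h²+d²) = 7.06/√(7.06²+4.76²) = 0.8291.
Balancing moments: T × 4.76 × 0.8291 = 2210, giving T = 2210 / 3.947 = 560 N.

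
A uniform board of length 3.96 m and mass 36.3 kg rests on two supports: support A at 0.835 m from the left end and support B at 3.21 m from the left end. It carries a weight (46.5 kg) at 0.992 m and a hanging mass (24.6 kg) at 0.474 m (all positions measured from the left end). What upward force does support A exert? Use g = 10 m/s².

Sum moments about support B (its reaction then has zero moment arm).
Beam weight: 36.3 × 10 = 363 N down at 1.98 m → arm 1.23 m, τ = 363 × 1.23 = 446.5 N·m counterclockwise.
Weight: 46.5 × 10 = 465 N down at 0.992 m → arm 2.218 m, τ = 465 × 2.218 = 1031 N·m counterclockwise.
Hanging mass: 24.6 × 10 = 246 N down at 0.474 m → arm 2.736 m, τ = 246 × 2.736 = 673.1 N·m counterclockwise.
Net load moment about support B = 2151 N·m counterclockwise.
Reaction R at support A is upward at 0.835 m, arm 2.375 m → moment R × 2.375 clockwise.
Setting net torque to zero: R × 2.375 = 2151 → R = 906 N.

R_A ≈ 906 N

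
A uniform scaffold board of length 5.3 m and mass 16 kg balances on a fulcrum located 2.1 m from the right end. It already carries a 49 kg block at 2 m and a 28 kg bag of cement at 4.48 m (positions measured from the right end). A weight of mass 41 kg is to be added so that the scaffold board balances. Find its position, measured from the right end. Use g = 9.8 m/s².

Choose the fulcrum (at 2.1 m from the right end) as the axis so the support reaction has zero arm there.
Beam weight: 16 × 9.8 = 156.8 N down at 2.65 m → arm 0.55 m, τ = 156.8 × 0.55 = 86.24 N·m counterclockwise.
Block: 49 × 9.8 = 480.2 N down at 2 m → arm 0.1 m, τ = 480.2 × 0.1 = 48.02 N·m clockwise.
Bag of cement: 28 × 9.8 = 274.4 N down at 4.48 m → arm 2.38 m, τ = 274.4 × 2.38 = 653.1 N·m counterclockwise.
Net moment of existing loads = 691.3 N·m counterclockwise.
The weight weighs 41 × 9.8 = 401.8 N and must supply an equal clockwise moment, so its lever arm about the fulcrum is 691.3 / 401.8 = 1.72 m.
That puts it at 2.1 − 1.72 = 0.38 m from the right end.

x ≈ 0.38 m from the right end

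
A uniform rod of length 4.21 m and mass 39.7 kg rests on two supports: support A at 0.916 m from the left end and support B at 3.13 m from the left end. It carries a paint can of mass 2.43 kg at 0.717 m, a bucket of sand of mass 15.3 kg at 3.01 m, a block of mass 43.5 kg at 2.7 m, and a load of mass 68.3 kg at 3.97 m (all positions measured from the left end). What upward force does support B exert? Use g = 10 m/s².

Take moments about support A.
Beam weight: 39.7 × 10 = 397 N down at 2.105 m → arm 1.189 m, τ = 397 × 1.189 = 472 N·m clockwise.
Paint can: 2.43 × 10 = 24.3 N down at 0.717 m → arm 0.199 m, τ = 24.3 × 0.199 = 4.836 N·m counterclockwise.
Bucket of sand: 15.3 × 10 = 153 N down at 3.01 m → arm 2.094 m, τ = 153 × 2.094 = 320.4 N·m clockwise.
Block: 43.5 × 10 = 435 N down at 2.7 m → arm 1.784 m, τ = 435 × 1.784 = 776 N·m clockwise.
Load: 68.3 × 10 = 683 N down at 3.97 m → arm 3.054 m, τ = 683 × 3.054 = 2086 N·m clockwise.
Net load moment about support A = 3650 N·m clockwise.
Reaction R at support B is upward at 3.13 m, arm 2.214 m → moment R × 2.214 counterclockwise.
Setting net torque to zero: R × 2.214 = 3650 → R = 1650 N.

R_B ≈ 1650 N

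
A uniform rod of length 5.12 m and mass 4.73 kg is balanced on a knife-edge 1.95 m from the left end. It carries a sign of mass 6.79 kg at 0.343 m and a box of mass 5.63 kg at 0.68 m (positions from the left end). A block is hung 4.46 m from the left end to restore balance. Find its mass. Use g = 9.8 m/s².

Sum moments about the knife-edge (at 1.95 m from the left end) (the support reaction has zero arm there).
Beam weight: 4.73 × 9.8 = 46.35 N down at 2.56 m → arm 0.61 m, τ = 46.35 × 0.61 = 28.27 N·m clockwise.
Sign: 6.79 × 9.8 = 66.54 N down at 0.343 m → arm 1.607 m, τ = 66.54 × 1.607 = 106.9 N·m counterclockwise.
Box: 5.63 × 9.8 = 55.17 N down at 0.68 m → arm 1.27 m, τ = 55.17 × 1.27 = 70.07 N·m counterclockwise.
Net moment of known loads = 148.7 N·m counterclockwise.
An unknown mass m at 4.46 m has arm 2.51 m; its moment is m·g·2.51 clockwise.
Balancing moments: m × 9.8 × 2.51 = 148.7, giving m = 148.7 / (9.8 × 2.51) = 6.05 kg.

m ≈ 6.05 kg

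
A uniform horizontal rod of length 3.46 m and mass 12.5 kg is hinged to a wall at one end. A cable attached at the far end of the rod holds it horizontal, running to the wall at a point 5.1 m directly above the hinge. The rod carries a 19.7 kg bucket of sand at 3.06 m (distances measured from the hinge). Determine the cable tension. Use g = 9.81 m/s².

About the hinge:
Beam weight: 12.5 × 9.81 = 122.6 N down at 1.73 m → arm 1.73 m, τ = 122.6 × 1.73 = 212.1 N·m clockwise.
Bucket of sand: 19.7 × 9.81 = 193.3 N down at 3.06 m → arm 3.06 m, τ = 193.3 × 3.06 = 591.5 N·m clockwise.
Total clockwise load moment = 803.6 N·m.
The cable tension T acts at 3.46 m; only its component perpendicular to the rod, T sinθ, produces torque. sinθ = h/√(h²+d²) = 5.1/√(5.1²+3.46²) = 0.8275.
Στ = 0 ⇒ T × 3.46 × 0.8275 = 803.6 ⇒ T = 803.6 / 2.863 = 281 N.

T ≈ 281 N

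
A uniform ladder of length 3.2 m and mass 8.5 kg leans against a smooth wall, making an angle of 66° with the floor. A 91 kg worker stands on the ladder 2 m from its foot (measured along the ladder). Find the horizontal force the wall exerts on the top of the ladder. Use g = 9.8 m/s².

Taking torques about the foot of the ladder:
Ladder weight 8.5×9.8 = 83.3 N acts at 1.6 m along the ladder; its horizontal arm is 1.6·cos66° = 0.6508 m → τ = 54.21 N·m clockwise.
Worker: 91×9.8 = 891.8 N at 2 m → arm 0.8135 m → τ = 725.5 N·m clockwise.
Wall normal N acts horizontally at the top; its moment arm is the height L sinθ = 3.2·sin66° = 2.923 m, counterclockwise.
For rotational equilibrium, N × 2.923 = 779.7, so N = 267 N.

N_wall ≈ 267 N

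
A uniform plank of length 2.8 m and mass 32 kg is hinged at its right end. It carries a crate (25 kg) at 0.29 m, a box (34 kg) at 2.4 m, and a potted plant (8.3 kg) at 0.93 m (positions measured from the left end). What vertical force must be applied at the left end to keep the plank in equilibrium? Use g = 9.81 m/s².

F ≈ 479 N

About the right end:
Beam weight: 32 × 9.81 = 313.9 N down at 1.4 m → arm 1.4 m, τ = 313.9 × 1.4 = 439.5 N·m counterclockwise.
Crate: 25 × 9.81 = 245.2 N down at 0.29 m → arm 2.51 m, τ = 245.2 × 2.51 = 615.5 N·m counterclockwise.
Box: 34 × 9.81 = 333.5 N down at 2.4 m → arm 0.4 m, τ = 333.5 × 0.4 = 133.4 N·m counterclockwise.
Potted plant: 8.3 × 9.81 = 81.42 N down at 0.93 m → arm 1.87 m, τ = 81.42 × 1.87 = 152.3 N·m counterclockwise.
Net moment of the loads = 1341 N·m counterclockwise.
The upward force F acts at the left end, arm 2.8 m, giving F × 2.8 clockwise.
Στ = 0 ⇒ F × 2.8 = 1341 ⇒ F = 1341 / 2.8 = 479 N.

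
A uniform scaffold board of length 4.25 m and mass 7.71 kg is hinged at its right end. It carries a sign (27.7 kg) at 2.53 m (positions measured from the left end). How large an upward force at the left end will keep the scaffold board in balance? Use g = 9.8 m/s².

F ≈ 148 N

Sum moments about the right end (the unknown pivot reaction has zero arm there).
Beam weight: 7.71 × 9.8 = 75.56 N down at 2.125 m → arm 2.125 m, τ = 75.56 × 2.125 = 160.6 N·m counterclockwise.
Sign: 27.7 × 9.8 = 271.5 N down at 2.53 m → arm 1.72 m, τ = 271.5 × 1.72 = 467 N·m counterclockwise.
Net moment of the loads = 627.6 N·m counterclockwise.
The upward force F acts at the left end, arm 4.25 m, giving F × 4.25 clockwise.
Setting net torque to zero: F × 4.25 = 627.6 → F = 627.6 / 4.25 = 148 N.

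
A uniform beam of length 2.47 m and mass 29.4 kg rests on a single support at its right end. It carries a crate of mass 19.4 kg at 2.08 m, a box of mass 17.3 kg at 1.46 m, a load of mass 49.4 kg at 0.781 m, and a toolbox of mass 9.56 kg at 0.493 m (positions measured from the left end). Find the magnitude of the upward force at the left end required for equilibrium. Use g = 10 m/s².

F ≈ 663 N

Sum moments about the right end (the unknown pivot reaction has zero arm there).
Beam weight: 29.4 × 10 = 294 N down at 1.235 m → arm 1.235 m, τ = 294 × 1.235 = 363.1 N·m counterclockwise.
Crate: 19.4 × 10 = 194 N down at 2.08 m → arm 0.39 m, τ = 194 × 0.39 = 75.66 N·m counterclockwise.
Box: 17.3 × 10 = 173 N down at 1.46 m → arm 1.01 m, τ = 173 × 1.01 = 174.7 N·m counterclockwise.
Load: 49.4 × 10 = 494 N down at 0.781 m → arm 1.689 m, τ = 494 × 1.689 = 834.4 N·m counterclockwise.
Toolbox: 9.56 × 10 = 95.6 N down at 0.493 m → arm 1.977 m, τ = 95.6 × 1.977 = 189 N·m counterclockwise.
Net moment of the loads = 1637 N·m counterclockwise.
The upward force F acts at the left end, arm 2.47 m, giving F × 2.47 clockwise.
For rotational equilibrium, F × 2.47 = 1637, so F = 1637 / 2.47 = 663 N.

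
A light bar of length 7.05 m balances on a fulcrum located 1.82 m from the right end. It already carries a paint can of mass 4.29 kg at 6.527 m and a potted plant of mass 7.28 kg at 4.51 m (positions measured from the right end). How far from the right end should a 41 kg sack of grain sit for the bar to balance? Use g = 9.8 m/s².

x ≈ 0.85 m from the right end

Take moments about the fulcrum (at 1.82 m from the right end).
Paint can: 4.29 × 9.8 = 42.04 N down at 6.527 m → arm 4.707 m, τ = 42.04 × 4.707 = 197.9 N·m counterclockwise.
Potted plant: 7.28 × 9.8 = 71.34 N down at 4.51 m → arm 2.69 m, τ = 71.34 × 2.69 = 191.9 N·m counterclockwise.
Net moment of existing loads = 389.8 N·m counterclockwise.
The sack of grain weighs 41 × 9.8 = 401.8 N and must supply an equal clockwise moment, so its lever arm about the fulcrum is 389.8 / 401.8 = 0.97 m.
That puts it at 1.82 − 0.97 = 0.85 m from the right end.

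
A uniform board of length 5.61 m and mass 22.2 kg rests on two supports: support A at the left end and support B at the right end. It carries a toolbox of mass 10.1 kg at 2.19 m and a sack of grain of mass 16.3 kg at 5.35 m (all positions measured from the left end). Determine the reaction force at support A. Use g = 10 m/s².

R_A ≈ 180 N

Sum moments about support B (its reaction then has zero moment arm).
Beam weight: 22.2 × 10 = 222 N down at 2.805 m → arm 2.805 m, τ = 222 × 2.805 = 622.7 N·m counterclockwise.
Toolbox: 10.1 × 10 = 101 N down at 2.19 m → arm 3.42 m, τ = 101 × 3.42 = 345.4 N·m counterclockwise.
Sack of grain: 16.3 × 10 = 163 N down at 5.35 m → arm 0.26 m, τ = 163 × 0.26 = 42.38 N·m counterclockwise.
Net load moment about support B = 1010 N·m counterclockwise.
Reaction R at support A is upward at 0 m, arm 5.61 m → moment R × 5.61 clockwise.
Balancing moments: R × 5.61 = 1010, giving R = 180 N.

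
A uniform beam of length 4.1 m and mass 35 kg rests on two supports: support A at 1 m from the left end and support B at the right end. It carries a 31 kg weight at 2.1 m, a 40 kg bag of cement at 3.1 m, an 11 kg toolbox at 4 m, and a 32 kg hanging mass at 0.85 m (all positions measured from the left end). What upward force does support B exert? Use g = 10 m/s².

R_B ≈ 590 N

Choose support A as the axis so its reaction then has zero moment arm.
Beam weight: 35 × 10 = 350 N down at 2.05 m → arm 1.05 m, τ = 350 × 1.05 = 367.5 N·m clockwise.
Weight: 31 × 10 = 310 N down at 2.1 m → arm 1.1 m, τ = 310 × 1.1 = 341 N·m clockwise.
Bag of cement: 40 × 10 = 400 N down at 3.1 m → arm 2.1 m, τ = 400 × 2.1 = 840 N·m clockwise.
Toolbox: 11 × 10 = 110 N down at 4 m → arm 3 m, τ = 110 × 3 = 330 N·m clockwise.
Hanging mass: 32 × 10 = 320 N down at 0.85 m → arm 0.15 m, τ = 320 × 0.15 = 48 N·m counterclockwise.
Net load moment about support A = 1830 N·m clockwise.
Reaction R at support B is upward at 4.1 m, arm 3.1 m → moment R × 3.1 counterclockwise.
Στ = 0 ⇒ R × 3.1 = 1830 ⇒ R = 590 N.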